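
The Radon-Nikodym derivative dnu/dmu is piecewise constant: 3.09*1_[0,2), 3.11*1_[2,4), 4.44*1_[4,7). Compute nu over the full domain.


Integrate each piece of the Radon-Nikodym derivative:
Step 1: integral_0^2 3.09 dx = 3.09*(2-0) = 3.09*2 = 6.18
Step 2: integral_2^4 3.11 dx = 3.11*(4-2) = 3.11*2 = 6.22
Step 3: integral_4^7 4.44 dx = 4.44*(7-4) = 4.44*3 = 13.32
Total: 6.18 + 6.22 + 13.32 = 25.72


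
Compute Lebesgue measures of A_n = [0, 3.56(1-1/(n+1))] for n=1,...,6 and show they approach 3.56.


By continuity of measure from below: if A_n increases to A, then m(A_n) -> m(A).
Here A = [0, 3.56], so m(A) = 3.56
Step 1: a_1 = 3.56*(1 - 1/2) = 1.78, m(A_1) = 1.78
Step 2: a_2 = 3.56*(1 - 1/3) = 2.3733, m(A_2) = 2.3733
Step 3: a_3 = 3.56*(1 - 1/4) = 2.67, m(A_3) = 2.67
Step 4: a_4 = 3.56*(1 - 1/5) = 2.848, m(A_4) = 2.848
Step 5: a_5 = 3.56*(1 - 1/6) = 2.9667, m(A_5) = 2.9667
Step 6: a_6 = 3.56*(1 - 1/7) = 3.0514, m(A_6) = 3.0514
Limit: m(A_n) -> m([0,3.56]) = 3.56


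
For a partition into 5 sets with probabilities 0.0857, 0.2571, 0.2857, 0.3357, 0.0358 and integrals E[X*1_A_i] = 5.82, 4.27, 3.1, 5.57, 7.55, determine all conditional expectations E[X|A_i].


For each cell A_i: E[X|A_i] = E[X*1_A_i] / P(A_i)
Step 1: E[X|A_1] = 5.82 / 0.0857 = 67.911319
Step 2: E[X|A_2] = 4.27 / 0.2571 = 16.608324
Step 3: E[X|A_3] = 3.1 / 0.2857 = 10.850543
Step 4: E[X|A_4] = 5.57 / 0.3357 = 16.592195
Step 5: E[X|A_5] = 7.55 / 0.0358 = 210.893855
Verification: E[X] = sum E[X*1_A_i] = 5.82 + 4.27 + 3.1 + 5.57 + 7.55 = 26.31


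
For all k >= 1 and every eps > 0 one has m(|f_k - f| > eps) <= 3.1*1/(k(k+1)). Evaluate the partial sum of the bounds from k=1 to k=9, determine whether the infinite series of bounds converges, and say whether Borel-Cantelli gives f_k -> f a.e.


Step 1: List the terms 3.1*1/(k(k+1)) for k = 1 to 9:
  k=1: 1.55
  k=2: 0.516667
  k=3: 0.258333
  k=4: 0.155
  k=5: 0.103333
  k=6: 0.07381
  k=7: 0.055357
  k=8: 0.043056
  k=9: 0.034444
Step 2: Partial sum = 1.55 + 0.516667 + 0.258333 + 0.155 + 0.103333 + 0.07381 + 0.055357 + 0.043056 + 0.034444
     = 2.79
Step 3: The full series sum_(k>=1) 3.1*1/(k(k+1)) converges (telescoping series sum 1/(k(k+1)) = 1; a constant multiple of a convergent series converges).
Step 4: Fix eps > 0. Since sum_k m(|f_k - f| > eps) < infinity, the Borel-Cantelli lemma gives
        m(limsup_k {|f_k - f| > eps}) = 0, i.e. for a.e. x, |f_k(x) - f(x)| <= eps for all large k.
        Applying this with eps = 1/j for j = 1, 2, ... and intersecting the countably many full-measure sets,
        for a.e. x we get limsup_k |f_k(x) - f(x)| <= 1/j for every j, hence f_k -> f almost everywhere.
Conclusion: series converges; Borel-Cantelli yields f_k -> f a.e.


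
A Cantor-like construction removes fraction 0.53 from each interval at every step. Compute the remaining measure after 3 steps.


Step 1: At each step, fraction remaining = 1 - 0.53 = 0.47
Step 2: After 3 steps, measure = (0.47)^3
Step 3: Computing the power step by step:
  After step 1: 0.47
  After step 2: 0.2209
  After step 3: 0.103823
Result = 0.103823


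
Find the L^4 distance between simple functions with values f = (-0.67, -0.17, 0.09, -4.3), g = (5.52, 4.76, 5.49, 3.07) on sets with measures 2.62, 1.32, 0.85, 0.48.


Step 1: Compute differences f_i - g_i:
  -0.67 - 5.52 = -6.19
  -0.17 - 4.76 = -4.93
  0.09 - 5.49 = -5.4
  -4.3 - 3.07 = -7.37
Step 2: Compute |diff|^4 * measure for each set:
  |-6.19|^4 * 2.62 = 1468.123519 * 2.62 = 3846.48362
  |-4.93|^4 * 1.32 = 590.728164 * 1.32 = 779.761176
  |-5.4|^4 * 0.85 = 850.3056 * 0.85 = 722.75976
  |-7.37|^4 * 0.48 = 2950.325626 * 0.48 = 1416.1563
Step 3: Sum = 6765.160857
Step 4: ||f-g||_4 = (6765.160857)^(1/4) = 9.069212


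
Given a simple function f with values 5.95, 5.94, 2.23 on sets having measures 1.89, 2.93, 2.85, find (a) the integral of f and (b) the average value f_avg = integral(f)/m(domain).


Step 1: Integral = sum(value_i * measure_i)
= 5.95*1.89 + 5.94*2.93 + 2.23*2.85
= 11.2455 + 17.4042 + 6.3555
= 35.0052
Step 2: Total measure of domain = 1.89 + 2.93 + 2.85 = 7.67
Step 3: Average value = 35.0052 / 7.67 = 4.563911


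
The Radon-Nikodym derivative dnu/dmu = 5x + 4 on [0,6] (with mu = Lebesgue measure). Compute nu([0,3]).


nu(A) = integral_A (dnu/dmu) dmu = integral_0^3 (5x + 4) dx
Step 1: Antiderivative F(x) = (5/2)x^2 + 4x
Step 2: F(3) = (5/2)*3^2 + 4*3 = 22.5 + 12 = 34.5
Step 3: F(0) = (5/2)*0^2 + 4*0 = 0.0 + 0 = 0.0
Step 4: nu([0,3]) = F(3) - F(0) = 34.5 - 0.0 = 34.5


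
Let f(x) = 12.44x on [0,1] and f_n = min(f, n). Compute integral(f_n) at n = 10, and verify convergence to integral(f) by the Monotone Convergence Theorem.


f(x) = 12.44x on [0,1]; f_n(x) = min(12.44x, n). At n = 10:
Step 1: f(x) reaches 10 at x = 10/12.44 = 0.803859
Step 2: integral(f_10) = integral(12.44x, 0, 0.803859) + integral(10, 0.803859, 1)
       = 12.44*0.803859^2/2 + 10*(1 - 0.803859)
       = 4.019293 + 1.961415
       = 5.980707
Step 3: As n -> infinity, f_n increases to f, so by MCT integral(f_n) -> integral(f) = 12.44/2 = 6.22.
Convergence: integral(f_10) = 5.980707 -> 6.22 as n -> infinity


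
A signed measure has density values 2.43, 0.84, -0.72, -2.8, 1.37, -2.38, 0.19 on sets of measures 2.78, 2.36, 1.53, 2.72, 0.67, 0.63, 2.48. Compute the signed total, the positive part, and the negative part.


Step 1: Compute signed measure on each set:
  Set 1: 2.43 * 2.78 = 6.7554
  Set 2: 0.84 * 2.36 = 1.9824
  Set 3: -0.72 * 1.53 = -1.1016
  Set 4: -2.8 * 2.72 = -7.616
  Set 5: 1.37 * 0.67 = 0.9179
  Set 6: -2.38 * 0.63 = -1.4994
  Set 7: 0.19 * 2.48 = 0.4712
Step 2: Total signed measure = (6.7554) + (1.9824) + (-1.1016) + (-7.616) + (0.9179) + (-1.4994) + (0.4712)
     = -0.0901
Step 3: Positive part mu+(X) = sum of positive contributions = 10.1269
Step 4: Negative part mu-(X) = |sum of negative contributions| = 10.217


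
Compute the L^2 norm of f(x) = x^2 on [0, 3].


Step 1: ||f||_2 = (integral_0^3 |x^2|^2 dx)^(1/2)
     = (integral_0^3 x^4 dx)^(1/2)
Step 2: integral_0^3 x^4 dx = [x^5/(5)] from 0 to 3 = 3^5/5
     = 243/5 = 48.6
Step 3: ||f||_2 = (48.6)^(1/2) = 6.97137


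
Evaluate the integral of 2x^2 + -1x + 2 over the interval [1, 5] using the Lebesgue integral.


The Lebesgue integral of a Riemann-integrable function agrees with the Riemann integral.
Antiderivative F(x) = (2/3)x^3 + (-1/2)x^2 + 2x
F(5) = (2/3)*5^3 + (-1/2)*5^2 + 2*5
     = (2/3)*125 + (-1/2)*25 + 2*5
     = 83.333333 + -12.5 + 10
     = 80.833333
F(1) = 2.166667
Integral = F(5) - F(1) = 80.833333 - 2.166667 = 78.666667


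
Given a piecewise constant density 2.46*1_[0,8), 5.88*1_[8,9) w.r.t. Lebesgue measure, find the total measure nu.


Integrate each piece of the Radon-Nikodym derivative:
Step 1: integral_0^8 2.46 dx = 2.46*(8-0) = 2.46*8 = 19.68
Step 2: integral_8^9 5.88 dx = 5.88*(9-8) = 5.88*1 = 5.88
Total: 19.68 + 5.88 = 25.56


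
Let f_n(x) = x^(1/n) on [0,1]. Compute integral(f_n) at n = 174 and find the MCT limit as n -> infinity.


At n = 174: f_174(x) = x^(1/174).
Step 1: integral(x^(1/174), 0, 1) = [x^(1/174+1) / (1/174+1)] from 0 to 1
     = 1 / (1/174 + 1) = 1 / ((174+1)/174) = 174/(174+1)
     = 174/175 = 0.994286
Step 2: As n -> infinity, f_n(x) = x^(1/n) -> 1 for x in (0,1], and f_n is increasing in n.
By MCT, lim_n integral(f_n) = integral(lim_n f_n) = integral(1, 0, 1) = 1.
Step 3: Verify convergence: 174/175 = 0.994286 -> 1


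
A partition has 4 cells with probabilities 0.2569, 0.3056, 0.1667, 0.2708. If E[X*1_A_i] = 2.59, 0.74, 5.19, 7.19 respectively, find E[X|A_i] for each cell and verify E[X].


For each cell A_i: E[X|A_i] = E[X*1_A_i] / P(A_i)
Step 1: E[X|A_1] = 2.59 / 0.2569 = 10.081744
Step 2: E[X|A_2] = 0.74 / 0.3056 = 2.421466
Step 3: E[X|A_3] = 5.19 / 0.1667 = 31.133773
Step 4: E[X|A_4] = 7.19 / 0.2708 = 26.55096
Verification: E[X] = sum E[X*1_A_i] = 2.59 + 0.74 + 5.19 + 7.19 = 15.71


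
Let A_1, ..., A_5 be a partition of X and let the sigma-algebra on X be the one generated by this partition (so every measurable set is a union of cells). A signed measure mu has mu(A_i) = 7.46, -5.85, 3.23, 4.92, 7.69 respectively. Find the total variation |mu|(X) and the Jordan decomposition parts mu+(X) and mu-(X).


Step 1: Every measurable set is a union of atoms (the cells / points), so a Hahn decomposition is
  obtained by grouping atoms by sign: P = union of atoms with mu > 0, N = union of the remaining atoms.
  Atoms in P (indices): 1, 3, 4, 5;  atoms in N (indices): 2
  Positive values: 7.46, 3.23, 4.92, 7.69
  Negative values: -5.85
Step 2: mu+(X) = mu(P) = sum of positive atom values = 23.3
Step 3: mu-(X) = -mu(N) = sum of |negative atom values| = 5.85
Step 4: |mu|(X) = mu+(X) + mu-(X) = 23.3 + 5.85 = 29.15


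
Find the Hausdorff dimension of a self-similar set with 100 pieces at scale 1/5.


For a self-similar set with N copies scaled by 1/r:
dim_H = log(N)/log(r) = log(100)/log(5)
= 4.60517/1.609438
= 2.861353


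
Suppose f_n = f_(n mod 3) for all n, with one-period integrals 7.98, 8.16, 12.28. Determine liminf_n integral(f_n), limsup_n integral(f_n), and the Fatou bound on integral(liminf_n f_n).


The sequence (integral(f_n)) is periodic with period 3, repeating the values 7.98, 8.16, 12.28 indefinitely.
Step 1: For a periodic sequence, every tail (a_m, a_(m+1), ...) contains all 3 period values infinitely often.
Step 2: Hence inf of every tail = min of the period values = min(7.98, 8.16, 12.28) = 7.98.
        liminf_n integral(f_n) = sup over m of (inf of tail from m) = 7.98.
Step 3: Similarly sup of every tail = max of the period values = 12.28.
        limsup_n integral(f_n) = 12.28.
Step 4: Fatou's lemma: integral(liminf_n f_n) <= liminf_n integral(f_n) = 7.98.
        So the integral of the pointwise liminf is at most 7.98.


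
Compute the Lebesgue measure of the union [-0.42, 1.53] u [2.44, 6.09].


For pairwise disjoint intervals, m(union) = sum of lengths.
= (1.53 - -0.42) + (6.09 - 2.44)
= 1.95 + 3.65
= 5.6


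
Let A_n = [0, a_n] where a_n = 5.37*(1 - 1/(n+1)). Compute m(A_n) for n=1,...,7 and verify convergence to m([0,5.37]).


By continuity of measure from below: if A_n increases to A, then m(A_n) -> m(A).
Here A = [0, 5.37], so m(A) = 5.37
Step 1: a_1 = 5.37*(1 - 1/2) = 2.685, m(A_1) = 2.685
Step 2: a_2 = 5.37*(1 - 1/3) = 3.58, m(A_2) = 3.58
Step 3: a_3 = 5.37*(1 - 1/4) = 4.0275, m(A_3) = 4.0275
Step 4: a_4 = 5.37*(1 - 1/5) = 4.296, m(A_4) = 4.296
Step 5: a_5 = 5.37*(1 - 1/6) = 4.475, m(A_5) = 4.475
Step 6: a_6 = 5.37*(1 - 1/7) = 4.6029, m(A_6) = 4.6029
Step 7: a_7 = 5.37*(1 - 1/8) = 4.6988, m(A_7) = 4.6988
Limit: m(A_n) -> m([0,5.37]) = 5.37


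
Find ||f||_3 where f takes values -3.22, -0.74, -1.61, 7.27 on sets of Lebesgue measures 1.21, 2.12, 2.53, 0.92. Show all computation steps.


Step 1: Compute |f_i|^3 for each value:
  |-3.22|^3 = 33.386248
  |-0.74|^3 = 0.405224
  |-1.61|^3 = 4.173281
  |7.27|^3 = 384.240583
Step 2: Multiply by measures and sum:
  33.386248 * 1.21 = 40.39736
  0.405224 * 2.12 = 0.859075
  4.173281 * 2.53 = 10.558401
  384.240583 * 0.92 = 353.501336
Sum = 40.39736 + 0.859075 + 10.558401 + 353.501336 = 405.316172
Step 3: Take the p-th root:
||f||_3 = (405.316172)^(1/3) = 7.400561


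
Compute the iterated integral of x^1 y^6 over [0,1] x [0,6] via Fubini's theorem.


By Fubini's theorem, the double integral factors as a product of single integrals:
Step 1: integral_0^1 x^1 dx = [x^2/2] from 0 to 1
     = 1^2/2 = 0.5
Step 2: integral_0^6 y^6 dy = [y^7/7] from 0 to 6
     = 6^7/7 = 39990.857143
Step 3: Double integral = 0.5 * 39990.857143 = 19995.428571


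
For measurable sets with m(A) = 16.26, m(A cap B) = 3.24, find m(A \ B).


m(A \ B) = m(A) - m(A n B)
= 16.26 - 3.24
= 13.02


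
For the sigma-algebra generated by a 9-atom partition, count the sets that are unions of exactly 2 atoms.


Each element of F is a union of some subset of the 9 atoms.
Elements that are unions of exactly 2 atoms correspond to 2-element subsets of the 9 atoms.
Count = C(9, 2) = 9! / (2! * 7!) = 36.


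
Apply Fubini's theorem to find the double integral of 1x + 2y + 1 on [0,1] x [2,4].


By Fubini, integrate in x first, then y.
Step 1: Fix y, integrate over x in [0,1]:
  integral(1x + 2y + 1, x=0..1)
  = 1*(1^2 - 0^2)/2 + (2y + 1)*(1 - 0)
  = 0.5 + (2y + 1)*1
  = 0.5 + 2y + 1
  = 1.5 + 2y
Step 2: Integrate over y in [2,4]:
  integral(1.5 + 2y, y=2..4)
  = 1.5*2 + 2*(4^2 - 2^2)/2
  = 3 + 12
  = 15


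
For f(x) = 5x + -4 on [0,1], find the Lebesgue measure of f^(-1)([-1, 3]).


f^(-1)([-1, 3]) = {x : -1 <= 5x + -4 <= 3}
Solving: (-1 - -4)/5 <= x <= (3 - -4)/5
= [0.6, 1.4]
Intersecting with [0,1]: [0.6, 1]
Measure = 1 - 0.6 = 0.4


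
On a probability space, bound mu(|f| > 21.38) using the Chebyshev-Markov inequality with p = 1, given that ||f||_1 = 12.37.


Chebyshev/Markov inequality: mu(|f| > eps) <= (||f||_p / eps)^p
Step 1: ||f||_1 / eps = 12.37 / 21.38 = 0.578578
Step 2: Raise to power p = 1:
  (0.578578)^1 = 0.578578
Step 3: Therefore mu(|f| > 21.38) <= 0.578578


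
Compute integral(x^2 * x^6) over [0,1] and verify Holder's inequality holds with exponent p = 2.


Step 1: Exact integral of f*g = integral(x^8, 0, 1) = 1/9
     = 0.111111
Step 2: Holder bound with p=2, q=2:
  ||f||_p = (integral x^4 dx)^(1/2) = (1/5)^(1/2) = 0.447214
  ||g||_q = (integral x^12 dx)^(1/2) = (1/13)^(1/2) = 0.27735
Step 3: Holder bound = ||f||_p * ||g||_q = 0.447214 * 0.27735 = 0.124035
Verification: 0.111111 <= 0.124035 (Holder holds)


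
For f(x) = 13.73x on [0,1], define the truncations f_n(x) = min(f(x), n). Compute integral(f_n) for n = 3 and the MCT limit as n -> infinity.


f(x) = 13.73x on [0,1]; f_n(x) = min(13.73x, n). At n = 3:
Step 1: f(x) reaches 3 at x = 3/13.73 = 0.2185
Step 2: integral(f_3) = integral(13.73x, 0, 0.2185) + integral(3, 0.2185, 1)
       = 13.73*0.2185^2/2 + 3*(1 - 0.2185)
       = 0.327749 + 2.344501
       = 2.672251
Step 3: As n -> infinity, f_n increases to f, so by MCT integral(f_n) -> integral(f) = 13.73/2 = 6.865.
Convergence: integral(f_3) = 2.672251 -> 6.865 as n -> infinity


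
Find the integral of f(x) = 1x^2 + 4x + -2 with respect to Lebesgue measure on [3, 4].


The Lebesgue integral of a Riemann-integrable function agrees with the Riemann integral.
Antiderivative F(x) = (1/3)x^3 + (4/2)x^2 + -2x
F(4) = (1/3)*4^3 + (4/2)*4^2 + -2*4
     = (1/3)*64 + (4/2)*16 + -2*4
     = 21.333333 + 32 + -8
     = 45.333333
F(3) = 21
Integral = F(4) - F(3) = 45.333333 - 21 = 24.333333


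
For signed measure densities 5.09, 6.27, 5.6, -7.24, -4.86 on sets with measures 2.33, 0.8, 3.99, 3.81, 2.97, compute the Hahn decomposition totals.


Step 1: Compute signed measure on each set:
  Set 1: 5.09 * 2.33 = 11.8597
  Set 2: 6.27 * 0.8 = 5.016
  Set 3: 5.6 * 3.99 = 22.344
  Set 4: -7.24 * 3.81 = -27.5844
  Set 5: -4.86 * 2.97 = -14.4342
Step 2: Total signed measure = (11.8597) + (5.016) + (22.344) + (-27.5844) + (-14.4342)
     = -2.7989
Step 3: Positive part mu+(X) = sum of positive contributions = 39.2197
Step 4: Negative part mu-(X) = |sum of negative contributions| = 42.0186


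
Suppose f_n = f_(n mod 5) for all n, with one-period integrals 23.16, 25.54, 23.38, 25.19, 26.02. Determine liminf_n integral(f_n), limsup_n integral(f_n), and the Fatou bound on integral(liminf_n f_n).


The sequence (integral(f_n)) is periodic with period 5, repeating the values 23.16, 25.54, 23.38, 25.19, 26.02 indefinitely.
Step 1: For a periodic sequence, every tail (a_m, a_(m+1), ...) contains all 5 period values infinitely often.
Step 2: Hence inf of every tail = min of the period values = min(23.16, 25.54, 23.38, 25.19, 26.02) = 23.16.
        liminf_n integral(f_n) = sup over m of (inf of tail from m) = 23.16.
Step 3: Similarly sup of every tail = max of the period values = 26.02.
        limsup_n integral(f_n) = 26.02.
Step 4: Fatou's lemma: integral(liminf_n f_n) <= liminf_n integral(f_n) = 23.16.
        So the integral of the pointwise liminf is at most 23.16.


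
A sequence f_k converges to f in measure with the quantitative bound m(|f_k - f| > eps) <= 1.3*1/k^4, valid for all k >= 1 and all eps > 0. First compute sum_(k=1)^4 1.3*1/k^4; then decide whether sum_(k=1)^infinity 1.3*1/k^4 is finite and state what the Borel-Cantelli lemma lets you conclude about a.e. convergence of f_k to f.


Step 1: List the terms 1.3*1/k^4 for k = 1 to 4:
  k=1: 1.3
  k=2: 0.08125
  k=3: 0.016049
  k=4: 0.005078
Step 2: Partial sum = 1.3 + 0.08125 + 0.016049 + 0.005078
     = 1.402378
Step 3: The full series sum_(k>=1) 1.3*1/k^4 converges (p-series with p = 4 > 1; a constant multiple of a convergent series converges).
Step 4: Fix eps > 0. Since sum_k m(|f_k - f| > eps) < infinity, the Borel-Cantelli lemma gives
        m(limsup_k {|f_k - f| > eps}) = 0, i.e. for a.e. x, |f_k(x) - f(x)| <= eps for all large k.
        Applying this with eps = 1/j for j = 1, 2, ... and intersecting the countably many full-measure sets,
        for a.e. x we get limsup_k |f_k(x) - f(x)| <= 1/j for every j, hence f_k -> f almost everywhere.
Conclusion: series converges; Borel-Cantelli yields f_k -> f a.e.


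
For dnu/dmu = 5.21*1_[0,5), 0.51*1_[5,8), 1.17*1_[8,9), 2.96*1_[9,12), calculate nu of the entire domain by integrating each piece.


Integrate each piece of the Radon-Nikodym derivative:
Step 1: integral_0^5 5.21 dx = 5.21*(5-0) = 5.21*5 = 26.05
Step 2: integral_5^8 0.51 dx = 0.51*(8-5) = 0.51*3 = 1.53
Step 3: integral_8^9 1.17 dx = 1.17*(9-8) = 1.17*1 = 1.17
Step 4: integral_9^12 2.96 dx = 2.96*(12-9) = 2.96*3 = 8.88
Total: 26.05 + 1.53 + 1.17 + 8.88 = 37.63


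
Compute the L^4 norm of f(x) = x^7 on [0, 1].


Step 1: ||f||_4 = (integral_0^1 |x^7|^4 dx)^(1/4)
     = (integral_0^1 x^28 dx)^(1/4)
Step 2: integral_0^1 x^28 dx = [x^29/(29)] from 0 to 1 = 1^29/29
     = 1/29 = 0.034483
Step 3: ||f||_4 = (0.034483)^(1/4) = 0.430924


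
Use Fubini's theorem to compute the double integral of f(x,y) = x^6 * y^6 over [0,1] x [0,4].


By Fubini's theorem, the double integral factors as a product of single integrals:
Step 1: integral_0^1 x^6 dx = [x^7/7] from 0 to 1
     = 1^7/7 = 0.142857
Step 2: integral_0^4 y^6 dy = [y^7/7] from 0 to 4
     = 4^7/7 = 2340.571429
Step 3: Double integral = 0.142857 * 2340.571429 = 334.367347


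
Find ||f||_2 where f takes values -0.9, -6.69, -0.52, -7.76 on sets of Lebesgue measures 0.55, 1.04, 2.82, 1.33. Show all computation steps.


Step 1: Compute |f_i|^2 for each value:
  |-0.9|^2 = 0.81
  |-6.69|^2 = 44.7561
  |-0.52|^2 = 0.2704
  |-7.76|^2 = 60.2176
Step 2: Multiply by measures and sum:
  0.81 * 0.55 = 0.4455
  44.7561 * 1.04 = 46.546344
  0.2704 * 2.82 = 0.762528
  60.2176 * 1.33 = 80.089408
Sum = 0.4455 + 46.546344 + 0.762528 + 80.089408 = 127.84378
Step 3: Take the p-th root:
||f||_2 = (127.84378)^(1/2) = 11.306802


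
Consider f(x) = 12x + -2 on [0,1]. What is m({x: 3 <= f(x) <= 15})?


f^(-1)([3, 15]) = {x : 3 <= 12x + -2 <= 15}
Solving: (3 - -2)/12 <= x <= (15 - -2)/12
= [0.416667, 1.416667]
Intersecting with [0,1]: [0.416667, 1]
Measure = 1 - 0.416667 = 0.583333


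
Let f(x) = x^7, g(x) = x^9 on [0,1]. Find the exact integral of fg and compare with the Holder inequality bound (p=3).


Step 1: Exact integral of f*g = integral(x^16, 0, 1) = 1/17
     = 0.058824
Step 2: Holder bound with p=3, q=1.5:
  ||f||_p = (integral x^21 dx)^(1/3) = (1/22)^(1/3) = 0.356883
  ||g||_q = (integral x^13.5 dx)^(1/1.5) = (1/14.5)^(1/1.5) = 0.168172
Step 3: Holder bound = ||f||_p * ||g||_q = 0.356883 * 0.168172 = 0.060018
Verification: 0.058824 <= 0.060018 (Holder holds)


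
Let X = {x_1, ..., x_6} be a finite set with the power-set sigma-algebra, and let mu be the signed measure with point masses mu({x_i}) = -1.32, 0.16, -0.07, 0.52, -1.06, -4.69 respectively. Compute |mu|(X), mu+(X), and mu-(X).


Step 1: Every measurable set is a union of atoms (the cells / points), so a Hahn decomposition is
  obtained by grouping atoms by sign: P = union of atoms with mu > 0, N = union of the remaining atoms.
  Atoms in P (indices): 2, 4;  atoms in N (indices): 1, 3, 5, 6
  Positive values: 0.16, 0.52
  Negative values: -1.32, -0.07, -1.06, -4.69
Step 2: mu+(X) = mu(P) = sum of positive atom values = 0.68
Step 3: mu-(X) = -mu(N) = sum of |negative atom values| = 7.14
Step 4: |mu|(X) = mu+(X) + mu-(X) = 0.68 + 7.14 = 7.82


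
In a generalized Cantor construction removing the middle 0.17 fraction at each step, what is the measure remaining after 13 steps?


Step 1: At each step, fraction remaining = 1 - 0.17 = 0.83
Step 2: After 13 steps, measure = (0.83)^13
Result = 0.088719


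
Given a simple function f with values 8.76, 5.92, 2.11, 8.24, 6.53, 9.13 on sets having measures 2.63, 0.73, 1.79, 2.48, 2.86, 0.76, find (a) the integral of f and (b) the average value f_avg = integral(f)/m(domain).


Step 1: Integral = sum(value_i * measure_i)
= 8.76*2.63 + 5.92*0.73 + 2.11*1.79 + 8.24*2.48 + 6.53*2.86 + 9.13*0.76
= 23.0388 + 4.3216 + 3.7769 + 20.4352 + 18.6758 + 6.9388
= 77.1871
Step 2: Total measure of domain = 2.63 + 0.73 + 1.79 + 2.48 + 2.86 + 0.76 = 11.25
Step 3: Average value = 77.1871 / 11.25 = 6.861076


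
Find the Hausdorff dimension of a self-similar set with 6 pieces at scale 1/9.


For a self-similar set with N copies scaled by 1/r:
dim_H = log(N)/log(r) = log(6)/log(9)
= 1.791759/2.197225
= 0.815465


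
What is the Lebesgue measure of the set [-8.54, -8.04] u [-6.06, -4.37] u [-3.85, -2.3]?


For pairwise disjoint intervals, m(union) = sum of lengths.
= (-8.04 - -8.54) + (-4.37 - -6.06) + (-2.3 - -3.85)
= 0.5 + 1.69 + 1.55
= 3.74


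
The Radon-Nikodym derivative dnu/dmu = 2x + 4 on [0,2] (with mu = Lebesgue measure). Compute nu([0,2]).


nu(A) = integral_A (dnu/dmu) dmu = integral_0^2 (2x + 4) dx
Step 1: Antiderivative F(x) = (2/2)x^2 + 4x
Step 2: F(2) = (2/2)*2^2 + 4*2 = 4 + 8 = 12
Step 3: F(0) = (2/2)*0^2 + 4*0 = 0.0 + 0 = 0.0
Step 4: nu([0,2]) = F(2) - F(0) = 12 - 0.0 = 12


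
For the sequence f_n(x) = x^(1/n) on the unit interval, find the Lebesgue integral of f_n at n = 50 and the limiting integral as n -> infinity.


At n = 50: f_50(x) = x^(1/50).
Step 1: integral(x^(1/50), 0, 1) = [x^(1/50+1) / (1/50+1)] from 0 to 1
     = 1 / (1/50 + 1) = 1 / ((50+1)/50) = 50/(50+1)
     = 50/51 = 0.980392
Step 2: As n -> infinity, f_n(x) = x^(1/n) -> 1 for x in (0,1], and f_n is increasing in n.
By MCT, lim_n integral(f_n) = integral(lim_n f_n) = integral(1, 0, 1) = 1.
Step 3: Verify convergence: 50/51 = 0.980392 -> 1


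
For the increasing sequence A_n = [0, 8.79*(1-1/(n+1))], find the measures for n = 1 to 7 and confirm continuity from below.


By continuity of measure from below: if A_n increases to A, then m(A_n) -> m(A).
Here A = [0, 8.79], so m(A) = 8.79
Step 1: a_1 = 8.79*(1 - 1/2) = 4.395, m(A_1) = 4.395
Step 2: a_2 = 8.79*(1 - 1/3) = 5.86, m(A_2) = 5.86
Step 3: a_3 = 8.79*(1 - 1/4) = 6.5925, m(A_3) = 6.5925
Step 4: a_4 = 8.79*(1 - 1/5) = 7.032, m(A_4) = 7.032
Step 5: a_5 = 8.79*(1 - 1/6) = 7.325, m(A_5) = 7.325
Step 6: a_6 = 8.79*(1 - 1/7) = 7.5343, m(A_6) = 7.5343
Step 7: a_7 = 8.79*(1 - 1/8) = 7.6912, m(A_7) = 7.6912
Limit: m(A_n) -> m([0,8.79]) = 8.79


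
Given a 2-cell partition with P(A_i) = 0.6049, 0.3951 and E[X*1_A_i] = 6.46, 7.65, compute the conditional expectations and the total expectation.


For each cell A_i: E[X|A_i] = E[X*1_A_i] / P(A_i)
Step 1: E[X|A_1] = 6.46 / 0.6049 = 10.679451
Step 2: E[X|A_2] = 7.65 / 0.3951 = 19.362187
Verification: E[X] = sum E[X*1_A_i] = 6.46 + 7.65 = 14.11


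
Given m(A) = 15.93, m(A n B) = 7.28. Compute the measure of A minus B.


m(A \ B) = m(A) - m(A n B)
= 15.93 - 7.28
= 8.65


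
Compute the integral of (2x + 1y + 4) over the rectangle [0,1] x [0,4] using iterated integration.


By Fubini, integrate in x first, then y.
Step 1: Fix y, integrate over x in [0,1]:
  integral(2x + 1y + 4, x=0..1)
  = 2*(1^2 - 0^2)/2 + (1y + 4)*(1 - 0)
  = 1 + (1y + 4)*1
  = 1 + 1y + 4
  = 5 + 1y
Step 2: Integrate over y in [0,4]:
  integral(5 + 1y, y=0..4)
  = 5*4 + 1*(4^2 - 0^2)/2
  = 20 + 8
  = 28


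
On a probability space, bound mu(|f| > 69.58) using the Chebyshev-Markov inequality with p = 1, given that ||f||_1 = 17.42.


Chebyshev/Markov inequality: mu(|f| > eps) <= (||f||_p / eps)^p
Step 1: ||f||_1 / eps = 17.42 / 69.58 = 0.250359
Step 2: Raise to power p = 1:
  (0.250359)^1 = 0.250359
Step 3: Therefore mu(|f| > 69.58) <= 0.250359


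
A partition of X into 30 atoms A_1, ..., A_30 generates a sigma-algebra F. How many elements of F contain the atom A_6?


Each element of F is a union of some subset S of the 30 atoms.
The element contains A_6 iff A_6 is in S.
So we count subsets S of {A_1,...,A_30} with A_6 in S: choose freely among the other 29 atoms.
Count = 2^(30-1) = 2^29 = 536870912.


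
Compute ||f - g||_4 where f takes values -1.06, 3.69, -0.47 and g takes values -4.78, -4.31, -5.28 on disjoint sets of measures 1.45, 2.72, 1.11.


Step 1: Compute differences f_i - g_i:
  -1.06 - -4.78 = 3.72
  3.69 - -4.31 = 8
  -0.47 - -5.28 = 4.81
Step 2: Compute |diff|^4 * measure for each set:
  |3.72|^4 * 1.45 = 191.501315 * 1.45 = 277.676906
  |8|^4 * 2.72 = 4096 * 2.72 = 11141.12
  |4.81|^4 * 1.11 = 535.279123 * 1.11 = 594.159827
Step 3: Sum = 12012.956733
Step 4: ||f-g||_4 = (12012.956733)^(1/4) = 10.469175


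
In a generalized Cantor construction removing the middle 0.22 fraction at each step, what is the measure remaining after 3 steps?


Step 1: At each step, fraction remaining = 1 - 0.22 = 0.78
Step 2: After 3 steps, measure = (0.78)^3
Step 3: Computing the power step by step:
  After step 1: 0.78
  After step 2: 0.6084
  After step 3: 0.474552
Result = 0.474552


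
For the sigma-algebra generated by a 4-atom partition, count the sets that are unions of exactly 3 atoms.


Each element of F is a union of some subset of the 4 atoms.
Elements that are unions of exactly 3 atoms correspond to 3-element subsets of the 4 atoms.
Count = C(4, 3) = 4! / (3! * 1!) = 4.


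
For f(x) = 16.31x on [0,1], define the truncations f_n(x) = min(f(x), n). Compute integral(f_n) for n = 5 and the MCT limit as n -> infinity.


f(x) = 16.31x on [0,1]; f_n(x) = min(16.31x, n). At n = 5:
Step 1: f(x) reaches 5 at x = 5/16.31 = 0.30656
Step 2: integral(f_5) = integral(16.31x, 0, 0.30656) + integral(5, 0.30656, 1)
       = 16.31*0.30656^2/2 + 5*(1 - 0.30656)
       = 0.766401 + 3.467198
       = 4.233599
Step 3: As n -> infinity, f_n increases to f, so by MCT integral(f_n) -> integral(f) = 16.31/2 = 8.155.
Convergence: integral(f_5) = 4.233599 -> 8.155 as n -> infinity


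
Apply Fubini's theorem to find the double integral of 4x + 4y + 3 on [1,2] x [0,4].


By Fubini, integrate in x first, then y.
Step 1: Fix y, integrate over x in [1,2]:
  integral(4x + 4y + 3, x=1..2)
  = 4*(2^2 - 1^2)/2 + (4y + 3)*(2 - 1)
  = 6 + (4y + 3)*1
  = 6 + 4y + 3
  = 9 + 4y
Step 2: Integrate over y in [0,4]:
  integral(9 + 4y, y=0..4)
  = 9*4 + 4*(4^2 - 0^2)/2
  = 36 + 32
  = 68


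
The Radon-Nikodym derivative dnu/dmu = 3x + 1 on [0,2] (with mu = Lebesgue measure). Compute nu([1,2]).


nu(A) = integral_A (dnu/dmu) dmu = integral_1^2 (3x + 1) dx
Step 1: Antiderivative F(x) = (3/2)x^2 + 1x
Step 2: F(2) = (3/2)*2^2 + 1*2 = 6 + 2 = 8
Step 3: F(1) = (3/2)*1^2 + 1*1 = 1.5 + 1 = 2.5
Step 4: nu([1,2]) = F(2) - F(1) = 8 - 2.5 = 5.5


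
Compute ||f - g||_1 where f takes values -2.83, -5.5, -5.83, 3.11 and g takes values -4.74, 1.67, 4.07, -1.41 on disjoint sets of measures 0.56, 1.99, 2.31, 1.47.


Step 1: Compute differences f_i - g_i:
  -2.83 - -4.74 = 1.91
  -5.5 - 1.67 = -7.17
  -5.83 - 4.07 = -9.9
  3.11 - -1.41 = 4.52
Step 2: Compute |diff|^1 * measure for each set:
  |1.91|^1 * 0.56 = 1.91 * 0.56 = 1.0696
  |-7.17|^1 * 1.99 = 7.17 * 1.99 = 14.2683
  |-9.9|^1 * 2.31 = 9.9 * 2.31 = 22.869
  |4.52|^1 * 1.47 = 4.52 * 1.47 = 6.6444
Step 3: Sum = 44.8513
Step 4: ||f-g||_1 = (44.8513)^(1/1) = 44.8513


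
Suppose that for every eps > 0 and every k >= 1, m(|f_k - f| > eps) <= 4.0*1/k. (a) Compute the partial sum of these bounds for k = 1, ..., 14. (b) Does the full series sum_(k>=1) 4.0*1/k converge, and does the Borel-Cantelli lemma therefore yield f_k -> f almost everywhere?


Step 1: List the terms 4.0*1/k for k = 1 to 14:
  k=1: 4
  k=2: 2
  k=3: 1.333333
  k=4: 1
  k=5: 0.8
  k=6: 0.666667
  k=7: 0.571429
  k=8: 0.5
  k=9: 0.444444
  k=10: 0.4
  k=11: 0.363636
  k=12: 0.333333
  k=13: 0.307692
  k=14: 0.285714
Step 2: Partial sum = 4 + 2 + 1.333333 + 1 + 0.8 + 0.666667 + 0.571429 + 0.5 + 0.444444 + 0.4 + 0.363636 + 0.333333 + 0.307692 + 0.285714
     = 13.006249
Step 3: The full series sum_(k>=1) 4.0*1/k diverges (harmonic series, p = 1; a nonzero constant multiple of a divergent series diverges).
Step 4: The (first) Borel-Cantelli lemma requires a summable sequence of measures, so it does not apply here;
        from this bound alone no conclusion about a.e. convergence can be drawn (convergence in measure still
        gives an a.e.-convergent subsequence, but not a.e. convergence of the whole sequence).
Conclusion: series diverges; Borel-Cantelli is inconclusive about a.e. convergence of f_k.


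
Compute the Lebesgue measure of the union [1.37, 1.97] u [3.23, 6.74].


For pairwise disjoint intervals, m(union) = sum of lengths.
= (1.97 - 1.37) + (6.74 - 3.23)
= 0.6 + 3.51
= 4.11


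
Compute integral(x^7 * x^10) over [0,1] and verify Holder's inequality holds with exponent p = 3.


Step 1: Exact integral of f*g = integral(x^17, 0, 1) = 1/18
     = 0.055556
Step 2: Holder bound with p=3, q=1.5:
  ||f||_p = (integral x^21 dx)^(1/3) = (1/22)^(1/3) = 0.356883
  ||g||_q = (integral x^15 dx)^(1/1.5) = (1/16)^(1/1.5) = 0.15749
Step 3: Holder bound = ||f||_p * ||g||_q = 0.356883 * 0.15749 = 0.056206
Verification: 0.055556 <= 0.056206 (Holder holds)


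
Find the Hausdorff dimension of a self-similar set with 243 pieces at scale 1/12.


For a self-similar set with N copies scaled by 1/r:
dim_H = log(N)/log(r) = log(243)/log(12)
= 5.493061/2.484907
= 2.210571


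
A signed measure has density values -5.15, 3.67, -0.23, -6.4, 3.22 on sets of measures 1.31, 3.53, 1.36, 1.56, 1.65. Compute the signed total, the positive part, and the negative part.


Step 1: Compute signed measure on each set:
  Set 1: -5.15 * 1.31 = -6.7465
  Set 2: 3.67 * 3.53 = 12.9551
  Set 3: -0.23 * 1.36 = -0.3128
  Set 4: -6.4 * 1.56 = -9.984
  Set 5: 3.22 * 1.65 = 5.313
Step 2: Total signed measure = (-6.7465) + (12.9551) + (-0.3128) + (-9.984) + (5.313)
     = 1.2248
Step 3: Positive part mu+(X) = sum of positive contributions = 18.2681
Step 4: Negative part mu-(X) = |sum of negative contributions| = 17.0433


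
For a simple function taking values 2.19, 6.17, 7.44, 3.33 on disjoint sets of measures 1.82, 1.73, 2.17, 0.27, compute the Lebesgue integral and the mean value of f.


Step 1: Integral = sum(value_i * measure_i)
= 2.19*1.82 + 6.17*1.73 + 7.44*2.17 + 3.33*0.27
= 3.9858 + 10.6741 + 16.1448 + 0.8991
= 31.7038
Step 2: Total measure of domain = 1.82 + 1.73 + 2.17 + 0.27 = 5.99
Step 3: Average value = 31.7038 / 5.99 = 5.292788


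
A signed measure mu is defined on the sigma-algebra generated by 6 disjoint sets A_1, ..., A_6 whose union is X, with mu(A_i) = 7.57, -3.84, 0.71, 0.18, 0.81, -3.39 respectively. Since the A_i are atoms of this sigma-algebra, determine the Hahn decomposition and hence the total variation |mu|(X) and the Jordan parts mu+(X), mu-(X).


Step 1: Every measurable set is a union of atoms (the cells / points), so a Hahn decomposition is
  obtained by grouping atoms by sign: P = union of atoms with mu > 0, N = union of the remaining atoms.
  Atoms in P (indices): 1, 3, 4, 5;  atoms in N (indices): 2, 6
  Positive values: 7.57, 0.71, 0.18, 0.81
  Negative values: -3.84, -3.39
Step 2: mu+(X) = mu(P) = sum of positive atom values = 9.27
Step 3: mu-(X) = -mu(N) = sum of |negative atom values| = 7.23
Step 4: |mu|(X) = mu+(X) + mu-(X) = 9.27 + 7.23 = 16.5


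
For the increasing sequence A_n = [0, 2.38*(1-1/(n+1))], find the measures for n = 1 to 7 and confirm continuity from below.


By continuity of measure from below: if A_n increases to A, then m(A_n) -> m(A).
Here A = [0, 2.38], so m(A) = 2.38
Step 1: a_1 = 2.38*(1 - 1/2) = 1.19, m(A_1) = 1.19
Step 2: a_2 = 2.38*(1 - 1/3) = 1.5867, m(A_2) = 1.5867
Step 3: a_3 = 2.38*(1 - 1/4) = 1.785, m(A_3) = 1.785
Step 4: a_4 = 2.38*(1 - 1/5) = 1.904, m(A_4) = 1.904
Step 5: a_5 = 2.38*(1 - 1/6) = 1.9833, m(A_5) = 1.9833
Step 6: a_6 = 2.38*(1 - 1/7) = 2.04, m(A_6) = 2.04
Step 7: a_7 = 2.38*(1 - 1/8) = 2.0825, m(A_7) = 2.0825
Limit: m(A_n) -> m([0,2.38]) = 2.38


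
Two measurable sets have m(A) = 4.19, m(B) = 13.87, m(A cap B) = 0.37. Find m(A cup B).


By inclusion-exclusion: m(A u B) = m(A) + m(B) - m(A n B)
= 4.19 + 13.87 - 0.37
= 17.69


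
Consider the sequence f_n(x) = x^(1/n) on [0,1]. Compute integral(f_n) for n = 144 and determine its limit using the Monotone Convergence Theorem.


At n = 144: f_144(x) = x^(1/144).
Step 1: integral(x^(1/144), 0, 1) = [x^(1/144+1) / (1/144+1)] from 0 to 1
     = 1 / (1/144 + 1) = 1 / ((144+1)/144) = 144/(144+1)
     = 144/145 = 0.993103
Step 2: As n -> infinity, f_n(x) = x^(1/n) -> 1 for x in (0,1], and f_n is increasing in n.
By MCT, lim_n integral(f_n) = integral(lim_n f_n) = integral(1, 0, 1) = 1.
Step 3: Verify convergence: 144/145 = 0.993103 -> 1


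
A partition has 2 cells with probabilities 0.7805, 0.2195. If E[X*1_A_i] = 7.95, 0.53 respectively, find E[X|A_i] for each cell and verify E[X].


For each cell A_i: E[X|A_i] = E[X*1_A_i] / P(A_i)
Step 1: E[X|A_1] = 7.95 / 0.7805 = 10.185778
Step 2: E[X|A_2] = 0.53 / 0.2195 = 2.414579
Verification: E[X] = sum E[X*1_A_i] = 7.95 + 0.53 = 8.48


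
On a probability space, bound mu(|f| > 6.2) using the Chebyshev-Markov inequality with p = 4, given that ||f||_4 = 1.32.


Chebyshev/Markov inequality: mu(|f| > eps) <= (||f||_p / eps)^p
Step 1: ||f||_4 / eps = 1.32 / 6.2 = 0.212903
Step 2: Raise to power p = 4:
  (0.212903)^4 = 0.002055
Step 3: Therefore mu(|f| > 6.2) <= 0.002055


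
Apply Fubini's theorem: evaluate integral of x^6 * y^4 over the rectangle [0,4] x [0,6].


By Fubini's theorem, the double integral factors as a product of single integrals:
Step 1: integral_0^4 x^6 dx = [x^7/7] from 0 to 4
     = 4^7/7 = 2340.571429
Step 2: integral_0^6 y^4 dy = [y^5/5] from 0 to 6
     = 6^5/5 = 1555.2
Step 3: Double integral = 2340.571429 * 1555.2 = 3.640057e+06


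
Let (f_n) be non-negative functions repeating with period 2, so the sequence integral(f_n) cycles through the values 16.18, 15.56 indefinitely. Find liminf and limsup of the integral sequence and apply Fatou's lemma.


The sequence (integral(f_n)) is periodic with period 2, repeating the values 16.18, 15.56 indefinitely.
Step 1: For a periodic sequence, every tail (a_m, a_(m+1), ...) contains all 2 period values infinitely often.
Step 2: Hence inf of every tail = min of the period values = min(16.18, 15.56) = 15.56.
        liminf_n integral(f_n) = sup over m of (inf of tail from m) = 15.56.
Step 3: Similarly sup of every tail = max of the period values = 16.18.
        limsup_n integral(f_n) = 16.18.
Step 4: Fatou's lemma: integral(liminf_n f_n) <= liminf_n integral(f_n) = 15.56.
        So the integral of the pointwise liminf is at most 15.56.


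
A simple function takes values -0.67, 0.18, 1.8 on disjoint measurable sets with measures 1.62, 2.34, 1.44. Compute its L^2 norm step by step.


Step 1: Compute |f_i|^2 for each value:
  |-0.67|^2 = 0.4489
  |0.18|^2 = 0.0324
  |1.8|^2 = 3.24
Step 2: Multiply by measures and sum:
  0.4489 * 1.62 = 0.727218
  0.0324 * 2.34 = 0.075816
  3.24 * 1.44 = 4.6656
Sum = 0.727218 + 0.075816 + 4.6656 = 5.468634
Step 3: Take the p-th root:
||f||_2 = (5.468634)^(1/2) = 2.338511


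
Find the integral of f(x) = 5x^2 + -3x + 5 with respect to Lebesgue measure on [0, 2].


The Lebesgue integral of a Riemann-integrable function agrees with the Riemann integral.
Antiderivative F(x) = (5/3)x^3 + (-3/2)x^2 + 5x
F(2) = (5/3)*2^3 + (-3/2)*2^2 + 5*2
     = (5/3)*8 + (-3/2)*4 + 5*2
     = 13.333333 + -6 + 10
     = 17.333333
F(0) = 0.0
Integral = F(2) - F(0) = 17.333333 - 0.0 = 17.333333


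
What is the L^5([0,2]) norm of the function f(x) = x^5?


Step 1: ||f||_5 = (integral_0^2 |x^5|^5 dx)^(1/5)
     = (integral_0^2 x^25 dx)^(1/5)
Step 2: integral_0^2 x^25 dx = [x^26/(26)] from 0 to 2 = 2^26/26
     = 67108864/26 = 2.581110e+06
Step 3: ||f||_5 = (2.581110e+06)^(1/5) = 19.158491


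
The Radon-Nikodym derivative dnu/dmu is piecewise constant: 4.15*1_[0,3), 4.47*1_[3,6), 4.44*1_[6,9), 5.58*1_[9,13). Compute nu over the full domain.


Integrate each piece of the Radon-Nikodym derivative:
Step 1: integral_0^3 4.15 dx = 4.15*(3-0) = 4.15*3 = 12.45
Step 2: integral_3^6 4.47 dx = 4.47*(6-3) = 4.47*3 = 13.41
Step 3: integral_6^9 4.44 dx = 4.44*(9-6) = 4.44*3 = 13.32
Step 4: integral_9^13 5.58 dx = 5.58*(13-9) = 5.58*4 = 22.32
Total: 12.45 + 13.41 + 13.32 + 22.32 = 61.5


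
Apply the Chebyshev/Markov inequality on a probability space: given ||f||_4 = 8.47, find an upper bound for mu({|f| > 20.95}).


Chebyshev/Markov inequality: mu(|f| > eps) <= (||f||_p / eps)^p
Step 1: ||f||_4 / eps = 8.47 / 20.95 = 0.404296
Step 2: Raise to power p = 4:
  (0.404296)^4 = 0.026718
Step 3: Therefore mu(|f| > 20.95) <= 0.026718


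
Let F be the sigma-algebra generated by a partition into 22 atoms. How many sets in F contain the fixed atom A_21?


Each element of F is a union of some subset S of the 22 atoms.
The element contains A_21 iff A_21 is in S.
So we count subsets S of {A_1,...,A_22} with A_21 in S: choose freely among the other 21 atoms.
Count = 2^(22-1) = 2^21 = 2097152.


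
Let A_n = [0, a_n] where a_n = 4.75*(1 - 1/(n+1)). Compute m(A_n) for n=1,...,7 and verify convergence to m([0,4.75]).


By continuity of measure from below: if A_n increases to A, then m(A_n) -> m(A).
Here A = [0, 4.75], so m(A) = 4.75
Step 1: a_1 = 4.75*(1 - 1/2) = 2.375, m(A_1) = 2.375
Step 2: a_2 = 4.75*(1 - 1/3) = 3.1667, m(A_2) = 3.1667
Step 3: a_3 = 4.75*(1 - 1/4) = 3.5625, m(A_3) = 3.5625
Step 4: a_4 = 4.75*(1 - 1/5) = 3.8, m(A_4) = 3.8
Step 5: a_5 = 4.75*(1 - 1/6) = 3.9583, m(A_5) = 3.9583
Step 6: a_6 = 4.75*(1 - 1/7) = 4.0714, m(A_6) = 4.0714
Step 7: a_7 = 4.75*(1 - 1/8) = 4.1562, m(A_7) = 4.1562
Limit: m(A_n) -> m([0,4.75]) = 4.75


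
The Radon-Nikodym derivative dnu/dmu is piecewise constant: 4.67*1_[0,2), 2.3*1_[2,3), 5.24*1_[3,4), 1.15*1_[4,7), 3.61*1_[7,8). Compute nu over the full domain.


Integrate each piece of the Radon-Nikodym derivative:
Step 1: integral_0^2 4.67 dx = 4.67*(2-0) = 4.67*2 = 9.34
Step 2: integral_2^3 2.3 dx = 2.3*(3-2) = 2.3*1 = 2.3
Step 3: integral_3^4 5.24 dx = 5.24*(4-3) = 5.24*1 = 5.24
Step 4: integral_4^7 1.15 dx = 1.15*(7-4) = 1.15*3 = 3.45
Step 5: integral_7^8 3.61 dx = 3.61*(8-7) = 3.61*1 = 3.61
Total: 9.34 + 2.3 + 5.24 + 3.45 + 3.61 = 23.94


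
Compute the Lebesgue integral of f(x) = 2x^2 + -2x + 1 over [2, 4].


The Lebesgue integral of a Riemann-integrable function agrees with the Riemann integral.
Antiderivative F(x) = (2/3)x^3 + (-2/2)x^2 + 1x
F(4) = (2/3)*4^3 + (-2/2)*4^2 + 1*4
     = (2/3)*64 + (-2/2)*16 + 1*4
     = 42.666667 + -16 + 4
     = 30.666667
F(2) = 3.333333
Integral = F(4) - F(2) = 30.666667 - 3.333333 = 27.333333


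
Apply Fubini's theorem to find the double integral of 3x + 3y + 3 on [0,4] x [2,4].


By Fubini, integrate in x first, then y.
Step 1: Fix y, integrate over x in [0,4]:
  integral(3x + 3y + 3, x=0..4)
  = 3*(4^2 - 0^2)/2 + (3y + 3)*(4 - 0)
  = 24 + (3y + 3)*4
  = 24 + 12y + 12
  = 36 + 12y
Step 2: Integrate over y in [2,4]:
  integral(36 + 12y, y=2..4)
  = 36*2 + 12*(4^2 - 2^2)/2
  = 72 + 72
  = 144


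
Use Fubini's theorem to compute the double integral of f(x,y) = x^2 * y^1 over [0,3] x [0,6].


By Fubini's theorem, the double integral factors as a product of single integrals:
Step 1: integral_0^3 x^2 dx = [x^3/3] from 0 to 3
     = 3^3/3 = 9
Step 2: integral_0^6 y^1 dy = [y^2/2] from 0 to 6
     = 6^2/2 = 18
Step 3: Double integral = 9 * 18 = 162
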